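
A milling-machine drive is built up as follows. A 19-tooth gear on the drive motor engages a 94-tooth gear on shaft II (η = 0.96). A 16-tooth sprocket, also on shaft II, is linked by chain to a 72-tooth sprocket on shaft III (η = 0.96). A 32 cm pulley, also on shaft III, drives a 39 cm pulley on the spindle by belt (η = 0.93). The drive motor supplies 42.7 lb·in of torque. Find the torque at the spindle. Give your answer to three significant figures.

993 lb·in

gear mesh 94/19 = 4.9474 → τ = 42.7·4.9474·0.96 = 202.8 lb·in
chain 72/16 = 4.5 → τ = 202.8·4.5·0.96 = 876.11 lb·in
belt 39/32 = 1.2188 → τ = 876.11·1.2188·0.93 = 993.01 lb·in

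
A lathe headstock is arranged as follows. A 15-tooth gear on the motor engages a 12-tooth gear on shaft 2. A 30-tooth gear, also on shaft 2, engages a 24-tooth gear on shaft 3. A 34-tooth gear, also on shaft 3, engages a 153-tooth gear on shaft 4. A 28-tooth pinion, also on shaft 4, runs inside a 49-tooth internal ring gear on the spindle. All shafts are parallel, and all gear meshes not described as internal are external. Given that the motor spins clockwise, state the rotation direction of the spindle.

anticlockwise

the motor → shaft 2: external mesh, 1 reversal → CCW.
shaft 2 → shaft 3: external mesh, 1 reversal → CW.
shaft 3 → shaft 4: external mesh, 1 reversal → CCW.
shaft 4 → the spindle: internal mesh, same direction → CCW.
3 reversals in total — an odd number — so the spindle turns opposite to the motor.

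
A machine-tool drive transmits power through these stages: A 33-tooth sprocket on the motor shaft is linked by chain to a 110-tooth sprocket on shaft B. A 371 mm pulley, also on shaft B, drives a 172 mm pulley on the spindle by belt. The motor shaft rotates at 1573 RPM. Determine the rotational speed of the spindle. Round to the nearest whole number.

1018 RPM

the motor shaft → shaft B (chain, 110/33): 1573 ÷ 3.3333 = 471.9 RPM
shaft B → the spindle (belt, 172/371): 471.9 ÷ 0.46361 = 1017.9 RPM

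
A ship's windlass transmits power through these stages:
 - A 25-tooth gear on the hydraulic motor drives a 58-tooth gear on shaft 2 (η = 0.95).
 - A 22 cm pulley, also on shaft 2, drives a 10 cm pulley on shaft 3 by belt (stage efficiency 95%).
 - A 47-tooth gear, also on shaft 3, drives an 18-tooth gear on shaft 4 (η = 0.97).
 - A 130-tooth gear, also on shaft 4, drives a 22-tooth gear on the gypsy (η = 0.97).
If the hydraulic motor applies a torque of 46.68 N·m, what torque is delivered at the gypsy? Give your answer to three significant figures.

gear mesh 58/25 = 2.32 → τ = 46.68·2.32·0.95 = 102.88 N·m
belt 10/22 = 0.45455 → τ = 102.88·0.45455·0.95 = 44.427 N·m
gear mesh 18/47 = 0.38298 → τ = 44.427·0.38298·0.97 = 16.504 N·m
gear mesh 22/130 = 0.16923 → τ = 16.504·0.16923·0.97 = 2.7092 N·m

2.71 N·m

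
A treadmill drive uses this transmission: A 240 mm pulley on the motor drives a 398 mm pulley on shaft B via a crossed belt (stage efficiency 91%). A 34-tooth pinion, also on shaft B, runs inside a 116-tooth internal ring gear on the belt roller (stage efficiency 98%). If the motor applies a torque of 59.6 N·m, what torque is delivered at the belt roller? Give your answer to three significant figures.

301 N·m

Belt: ratio = 398/240 = 1.6583; torque at shaft B = 59.6 × 1.6583 × 0.91 = 89.941 N·m.
Internal gear: ratio = 116/34 = 3.4118; torque at the belt roller = 89.941 × 3.4118 × 0.98 = 300.72 N·m.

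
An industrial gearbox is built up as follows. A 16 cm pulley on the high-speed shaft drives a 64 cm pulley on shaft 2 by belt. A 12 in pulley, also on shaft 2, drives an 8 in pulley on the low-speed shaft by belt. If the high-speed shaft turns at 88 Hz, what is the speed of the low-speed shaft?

33 Hz

Belt: ratio = 64/16 = 4, so shaft 2 turns at 88 / 4 = 22 Hz.
Belt: ratio = 8/12 = 0.66667, so the low-speed shaft turns at 22 / 0.66667 = 33 Hz.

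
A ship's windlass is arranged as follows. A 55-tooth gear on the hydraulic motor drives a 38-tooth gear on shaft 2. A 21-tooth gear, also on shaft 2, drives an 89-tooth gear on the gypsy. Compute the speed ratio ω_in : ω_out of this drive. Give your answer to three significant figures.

2.93

Each stage contributes driven/driver: gear mesh 38/55 = 0.69091, gear mesh 89/21 = 4.2381.
Overall: 0.69091 × 4.2381 = 2.9281.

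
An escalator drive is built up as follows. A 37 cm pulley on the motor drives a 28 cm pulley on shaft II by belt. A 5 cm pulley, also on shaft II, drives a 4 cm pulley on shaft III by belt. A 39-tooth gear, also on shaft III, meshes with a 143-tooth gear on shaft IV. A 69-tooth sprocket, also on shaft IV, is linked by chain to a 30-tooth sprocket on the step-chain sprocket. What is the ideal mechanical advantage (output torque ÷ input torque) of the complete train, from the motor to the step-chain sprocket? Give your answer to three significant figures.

Each stage contributes driven/driver: belt 28/37 = 0.75676, belt 4/5 = 0.8, gear mesh 143/39 = 3.6667, chain 30/69 = 0.43478.
Overall: 0.75676 × 0.8 × 3.6667 × 0.43478 = 0.96514.

0.965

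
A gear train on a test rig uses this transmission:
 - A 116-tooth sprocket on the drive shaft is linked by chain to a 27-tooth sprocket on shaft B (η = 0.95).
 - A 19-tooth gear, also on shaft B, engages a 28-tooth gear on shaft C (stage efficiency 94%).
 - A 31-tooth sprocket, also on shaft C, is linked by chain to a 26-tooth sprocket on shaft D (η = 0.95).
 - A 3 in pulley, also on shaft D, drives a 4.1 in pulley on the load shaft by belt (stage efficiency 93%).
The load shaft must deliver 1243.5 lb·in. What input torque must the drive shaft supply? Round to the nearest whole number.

4009 lb·in

Overall ratio R = 0.23276 × 1.4737 × 0.83871 × 1.3667 = 0.39317; overall efficiency η = 0.95 × 0.94 × 0.95 × 0.93 = 0.7890.
Input torque = output torque / (R × η) = 1243.5 / (0.39317 × 0.7890) = 4008.7 lb·in.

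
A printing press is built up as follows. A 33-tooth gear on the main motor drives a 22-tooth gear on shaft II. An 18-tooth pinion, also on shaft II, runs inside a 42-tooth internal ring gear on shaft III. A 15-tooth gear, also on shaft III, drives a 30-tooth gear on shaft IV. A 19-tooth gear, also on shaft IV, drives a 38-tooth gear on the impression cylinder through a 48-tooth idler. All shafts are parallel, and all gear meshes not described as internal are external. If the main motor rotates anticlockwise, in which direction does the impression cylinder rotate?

anticlockwise

the main motor → shaft II: external mesh, 1 reversal → CW.
shaft II → shaft III: internal mesh, same direction → CW.
shaft III → shaft IV: external mesh, 1 reversal → CCW.
shaft IV → the impression cylinder: driver → idler → driven is 2 external meshes, 2 reversals → CCW.
4 reversals in total — an even number — so the impression cylinder turns the same way as the main motor.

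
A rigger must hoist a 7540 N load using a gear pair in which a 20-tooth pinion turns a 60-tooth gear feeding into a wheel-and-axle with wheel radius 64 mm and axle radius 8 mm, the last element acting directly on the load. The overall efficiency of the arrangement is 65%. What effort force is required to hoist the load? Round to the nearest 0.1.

Gear pair MA = 60/20 = 3.
Wheel-and-axle MA = R/r = 64/8 = 8.
Combined ideal MA = 3 × 8 = 24.
Actual MA = 24 × 0.65 = 15.6.
Effort = load / actual MA = 7540 / 15.6 = 483.33 N.

483.3 N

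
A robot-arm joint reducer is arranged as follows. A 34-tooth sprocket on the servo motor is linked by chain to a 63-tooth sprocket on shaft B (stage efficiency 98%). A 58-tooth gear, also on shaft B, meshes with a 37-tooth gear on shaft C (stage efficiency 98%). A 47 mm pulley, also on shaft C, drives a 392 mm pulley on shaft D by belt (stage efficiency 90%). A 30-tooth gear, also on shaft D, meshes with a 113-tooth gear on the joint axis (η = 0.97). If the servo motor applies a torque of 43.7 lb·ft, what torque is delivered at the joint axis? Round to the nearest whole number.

Chain: ratio = 63/34 = 1.8529; torque at shaft B = 43.7 × 1.8529 × 0.98 = 79.354 lb·ft.
Gear mesh: ratio = 37/58 = 0.63793; torque at shaft C = 79.354 × 0.63793 × 0.98 = 49.61 lb·ft.
Belt: ratio = 392/47 = 8.3404; torque at shaft D = 49.61 × 8.3404 × 0.90 = 372.39 lb·ft.
Gear mesh: ratio = 113/30 = 3.7667; torque at the joint axis = 372.39 × 3.7667 × 0.97 = 1360.6 lb·ft.

1361 lb·ft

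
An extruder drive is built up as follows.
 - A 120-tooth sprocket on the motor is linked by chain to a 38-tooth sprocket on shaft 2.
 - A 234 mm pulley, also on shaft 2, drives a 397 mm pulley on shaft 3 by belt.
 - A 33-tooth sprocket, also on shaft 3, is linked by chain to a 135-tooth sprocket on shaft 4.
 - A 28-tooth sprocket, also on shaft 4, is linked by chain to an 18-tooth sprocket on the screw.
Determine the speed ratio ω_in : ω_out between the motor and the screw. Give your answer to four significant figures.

1.413

Each stage contributes driven/driver: chain 38/120 = 0.31667, belt 397/234 = 1.6966, chain 135/33 = 4.0909, chain 18/28 = 0.64286.
Overall: 0.31667 × 1.6966 × 4.0909 × 0.64286 = 1.4129.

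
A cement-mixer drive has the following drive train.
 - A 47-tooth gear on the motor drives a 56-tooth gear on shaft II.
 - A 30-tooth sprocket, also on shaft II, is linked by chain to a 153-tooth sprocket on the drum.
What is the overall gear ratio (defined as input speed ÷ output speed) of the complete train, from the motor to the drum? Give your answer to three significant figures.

Each stage contributes driven/driver: gear mesh 56/47 = 1.1915, chain 153/30 = 5.1.
Overall: 1.1915 × 5.1 = 6.0766.

6.08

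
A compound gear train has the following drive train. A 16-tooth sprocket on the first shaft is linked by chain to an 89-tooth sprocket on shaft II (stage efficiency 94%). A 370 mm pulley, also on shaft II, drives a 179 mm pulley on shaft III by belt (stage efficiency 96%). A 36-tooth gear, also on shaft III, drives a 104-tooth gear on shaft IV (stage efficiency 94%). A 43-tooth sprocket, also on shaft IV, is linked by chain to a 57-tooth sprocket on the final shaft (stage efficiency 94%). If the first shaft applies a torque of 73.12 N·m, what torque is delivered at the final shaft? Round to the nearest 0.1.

600.8 N·m

chain 89/16 = 5.5625 → τ = 73.12·5.5625·0.94 = 382.33 N·m
belt 179/370 = 0.48378 → τ = 382.33·0.48378·0.96 = 177.56 N·m
gear mesh 104/36 = 2.8889 → τ = 177.56·2.8889·0.94 = 482.19 N·m
chain 57/43 = 1.3256 → τ = 482.19·1.3256·0.94 = 600.83 N·m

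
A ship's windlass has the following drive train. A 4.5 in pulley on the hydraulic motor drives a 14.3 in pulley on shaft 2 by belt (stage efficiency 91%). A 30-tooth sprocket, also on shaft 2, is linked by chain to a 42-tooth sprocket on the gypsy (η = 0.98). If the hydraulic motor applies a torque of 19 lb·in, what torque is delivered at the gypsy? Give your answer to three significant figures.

After the belt (14.3/4.5): 19 × 3.1778 × 0.91 = 54.944 lb·in
After the chain (42/30): 54.944 × 1.4 × 0.98 = 75.383 lb·in

75.4 lb·in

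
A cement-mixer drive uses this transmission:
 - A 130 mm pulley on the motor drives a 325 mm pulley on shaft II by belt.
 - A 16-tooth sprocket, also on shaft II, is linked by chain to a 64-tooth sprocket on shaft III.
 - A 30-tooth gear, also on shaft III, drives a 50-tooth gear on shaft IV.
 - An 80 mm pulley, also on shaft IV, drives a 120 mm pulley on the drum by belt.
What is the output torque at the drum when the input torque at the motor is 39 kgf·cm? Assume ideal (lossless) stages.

After the belt (325/130): 39 × 2.5 = 97.5 kgf·cm
After the chain (64/16): 97.5 × 4 = 390 kgf·cm
After the gear mesh (50/30): 390 × 1.6667 = 650 kgf·cm
After the belt (120/80): 650 × 1.5 = 975 kgf·cm

975 kgf·cm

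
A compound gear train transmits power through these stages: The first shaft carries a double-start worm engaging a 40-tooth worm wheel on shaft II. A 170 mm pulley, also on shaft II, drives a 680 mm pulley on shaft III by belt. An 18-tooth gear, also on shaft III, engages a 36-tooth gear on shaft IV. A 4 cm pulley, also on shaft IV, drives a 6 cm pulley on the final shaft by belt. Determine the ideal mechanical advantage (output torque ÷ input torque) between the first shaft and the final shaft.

240

Each stage contributes driven/driver: worm 40/2 = 20, belt 680/170 = 4, gear mesh 36/18 = 2, belt 6/4 = 1.5.
Overall: 20 × 4 × 2 × 1.5 = 240.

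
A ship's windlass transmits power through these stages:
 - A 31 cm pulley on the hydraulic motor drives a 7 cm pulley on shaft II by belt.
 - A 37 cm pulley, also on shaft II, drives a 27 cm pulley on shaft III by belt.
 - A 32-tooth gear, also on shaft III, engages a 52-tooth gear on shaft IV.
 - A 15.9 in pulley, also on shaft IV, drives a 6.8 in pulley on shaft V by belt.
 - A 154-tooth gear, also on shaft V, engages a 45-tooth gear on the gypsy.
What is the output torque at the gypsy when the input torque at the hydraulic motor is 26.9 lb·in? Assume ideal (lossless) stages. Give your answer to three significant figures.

Belt: ratio = 7/31 = 0.22581; torque at shaft II = 26.9 × 0.22581 = 6.0742 lb·in.
Belt: ratio = 27/37 = 0.72973; torque at shaft III = 6.0742 × 0.72973 = 4.4325 lb·in.
Gear mesh: ratio = 52/32 = 1.625; torque at shaft IV = 4.4325 × 1.625 = 7.2028 lb·in.
Belt: ratio = 6.8/15.9 = 0.42767; torque at shaft V = 7.2028 × 0.42767 = 3.0805 lb·in.
Gear mesh: ratio = 45/154 = 0.29221; torque at the gypsy = 3.0805 × 0.29221 = 0.90013 lb·in.

0.900 lb·in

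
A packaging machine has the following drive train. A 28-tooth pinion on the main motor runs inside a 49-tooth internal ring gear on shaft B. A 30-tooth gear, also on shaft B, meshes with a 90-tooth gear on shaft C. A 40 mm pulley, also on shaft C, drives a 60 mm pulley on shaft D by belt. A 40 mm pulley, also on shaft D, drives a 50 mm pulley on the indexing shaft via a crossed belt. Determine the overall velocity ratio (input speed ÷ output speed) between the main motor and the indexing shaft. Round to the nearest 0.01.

Each stage contributes driven/driver: internal gear 49/28 = 1.75, gear mesh 90/30 = 3, belt 60/40 = 1.5, belt 50/40 = 1.25.
Overall: 1.75 × 3 × 1.5 × 1.25 = 9.8438.

9.84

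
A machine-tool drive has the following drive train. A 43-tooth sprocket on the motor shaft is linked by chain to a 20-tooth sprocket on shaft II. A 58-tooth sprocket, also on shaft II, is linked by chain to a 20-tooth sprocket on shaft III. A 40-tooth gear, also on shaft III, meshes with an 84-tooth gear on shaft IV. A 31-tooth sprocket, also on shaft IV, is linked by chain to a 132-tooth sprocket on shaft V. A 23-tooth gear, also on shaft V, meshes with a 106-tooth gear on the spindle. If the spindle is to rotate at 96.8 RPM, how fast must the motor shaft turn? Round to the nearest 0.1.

639.8 RPM

Overall ratio R = 0.46512 × 0.34483 × 2.1 × 4.2581 × 4.6087 = 6.6096.
Required input speed = output speed × R = 96.8 × 6.6096 = 639.81 RPM.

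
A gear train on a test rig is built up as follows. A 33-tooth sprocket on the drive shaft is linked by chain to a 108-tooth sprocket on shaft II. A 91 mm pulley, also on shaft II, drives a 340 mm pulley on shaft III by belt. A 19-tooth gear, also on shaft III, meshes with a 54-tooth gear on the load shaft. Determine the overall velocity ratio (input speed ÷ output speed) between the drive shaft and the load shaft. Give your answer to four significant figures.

Each stage contributes driven/driver: chain 108/33 = 3.2727, belt 340/91 = 3.7363, gear mesh 54/19 = 2.8421.
Overall: 3.2727 × 3.7363 × 2.8421 = 34.753.

34.75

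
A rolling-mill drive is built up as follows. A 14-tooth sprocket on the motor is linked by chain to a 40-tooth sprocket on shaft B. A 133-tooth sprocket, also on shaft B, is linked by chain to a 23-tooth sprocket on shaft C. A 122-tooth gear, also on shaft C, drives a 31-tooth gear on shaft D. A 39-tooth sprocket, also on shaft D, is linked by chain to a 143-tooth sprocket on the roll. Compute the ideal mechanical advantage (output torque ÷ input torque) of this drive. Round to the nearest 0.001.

Each stage contributes driven/driver: chain 40/14 = 2.8571, chain 23/133 = 0.17293, gear mesh 31/122 = 0.2541, chain 143/39 = 3.6667.
Overall: 2.8571 × 0.17293 × 0.2541 × 3.6667 = 0.46034.

0.460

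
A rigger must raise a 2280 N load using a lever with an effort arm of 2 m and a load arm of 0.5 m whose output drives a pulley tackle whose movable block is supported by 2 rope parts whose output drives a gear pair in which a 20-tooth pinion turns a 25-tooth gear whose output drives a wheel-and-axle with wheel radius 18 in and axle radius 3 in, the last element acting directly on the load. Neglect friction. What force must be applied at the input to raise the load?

38 N

Lever MA = effort arm / load arm = 2/0.5 = 4.
Block-and-tackle MA = number of supporting rope parts = 2.
Gear pair MA = 25/20 = 1.25.
Wheel-and-axle MA = R/r = 18/3 = 6.
Combined ideal MA = 4 × 2 × 1.25 × 6 = 60.
Effort = load / MA = 2280 / 60 = 38 N.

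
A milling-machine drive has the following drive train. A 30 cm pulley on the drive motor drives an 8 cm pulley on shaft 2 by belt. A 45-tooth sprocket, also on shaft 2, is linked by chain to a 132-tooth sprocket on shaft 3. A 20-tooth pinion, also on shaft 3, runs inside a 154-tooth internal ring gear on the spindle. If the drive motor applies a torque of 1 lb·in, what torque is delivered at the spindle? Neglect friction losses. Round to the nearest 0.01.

6.02 lb·in

Belt: ratio = 8/30 = 0.26667; torque at shaft 2 = 1 × 0.26667 = 0.26667 lb·in.
Chain: ratio = 132/45 = 2.9333; torque at shaft 3 = 0.26667 × 2.9333 = 0.78222 lb·in.
Internal gear: ratio = 154/20 = 7.7; torque at the spindle = 0.78222 × 7.7 = 6.0231 lb·in.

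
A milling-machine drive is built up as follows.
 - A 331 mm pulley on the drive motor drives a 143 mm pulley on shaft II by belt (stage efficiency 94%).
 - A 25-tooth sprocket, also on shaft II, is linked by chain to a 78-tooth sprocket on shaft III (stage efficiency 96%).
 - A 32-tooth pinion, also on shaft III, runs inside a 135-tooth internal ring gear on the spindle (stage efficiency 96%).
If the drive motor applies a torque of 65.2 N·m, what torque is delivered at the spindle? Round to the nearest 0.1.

321.2 N·m

Belt: ratio = 143/331 = 0.43202; torque at shaft II = 65.2 × 0.43202 × 0.94 = 26.478 N·m.
Chain: ratio = 78/25 = 3.12; torque at shaft III = 26.478 × 3.12 × 0.96 = 79.307 N·m.
Internal gear: ratio = 135/32 = 4.2188; torque at the spindle = 79.307 × 4.2188 × 0.96 = 321.19 N·m.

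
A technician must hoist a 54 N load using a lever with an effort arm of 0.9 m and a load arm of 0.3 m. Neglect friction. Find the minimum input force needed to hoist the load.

Lever MA = effort arm / load arm = 0.9/0.3 = 3.
Effort = load / MA = 54 / 3 = 18 N.

18 N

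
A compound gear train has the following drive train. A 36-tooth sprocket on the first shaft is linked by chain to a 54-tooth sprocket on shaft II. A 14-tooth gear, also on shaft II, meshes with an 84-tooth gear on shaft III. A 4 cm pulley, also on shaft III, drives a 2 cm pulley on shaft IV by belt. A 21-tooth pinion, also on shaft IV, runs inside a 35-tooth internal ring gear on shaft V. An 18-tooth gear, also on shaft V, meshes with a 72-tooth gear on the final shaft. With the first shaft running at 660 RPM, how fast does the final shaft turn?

22 RPM

Chain: ratio = 54/36 = 1.5, so shaft II turns at 660 / 1.5 = 440 RPM.
Gear mesh: ratio = 84/14 = 6, so shaft III turns at 440 / 6 = 73.333 RPM.
Belt: ratio = 2/4 = 0.5, so shaft IV turns at 73.333 / 0.5 = 146.67 RPM.
Internal gear: ratio = 35/21 = 1.6667, so shaft V turns at 146.67 / 1.6667 = 88 RPM.
Gear mesh: ratio = 72/18 = 4, so the final shaft turns at 88 / 4 = 22 RPM.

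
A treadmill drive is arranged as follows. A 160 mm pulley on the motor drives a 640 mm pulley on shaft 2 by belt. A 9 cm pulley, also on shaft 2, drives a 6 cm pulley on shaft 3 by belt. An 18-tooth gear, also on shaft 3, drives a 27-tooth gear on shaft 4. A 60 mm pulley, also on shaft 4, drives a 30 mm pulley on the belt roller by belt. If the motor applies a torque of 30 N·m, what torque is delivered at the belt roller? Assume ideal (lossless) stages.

Belt: ratio = 640/160 = 4; torque at shaft 2 = 30 × 4 = 120 N·m.
Belt: ratio = 6/9 = 0.66667; torque at shaft 3 = 120 × 0.66667 = 80 N·m.
Gear mesh: ratio = 27/18 = 1.5; torque at shaft 4 = 80 × 1.5 = 120 N·m.
Belt: ratio = 30/60 = 0.5; torque at the belt roller = 120 × 0.5 = 60 N·m.

60 N·m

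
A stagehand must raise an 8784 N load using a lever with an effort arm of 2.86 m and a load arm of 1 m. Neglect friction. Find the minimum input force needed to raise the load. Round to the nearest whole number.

Lever MA = effort arm / load arm = 2.86/1 = 2.86.
Effort = load / MA = 8784 / 2.86 = 3071.3 N.

3071 N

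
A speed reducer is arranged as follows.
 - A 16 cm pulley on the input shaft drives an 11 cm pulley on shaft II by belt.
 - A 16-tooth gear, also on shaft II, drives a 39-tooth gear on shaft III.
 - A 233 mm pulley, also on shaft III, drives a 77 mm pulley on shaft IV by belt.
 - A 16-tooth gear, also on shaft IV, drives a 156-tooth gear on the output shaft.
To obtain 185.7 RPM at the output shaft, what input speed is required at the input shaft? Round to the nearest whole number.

Overall ratio R = 0.6875 × 2.4375 × 0.33047 × 9.75 = 5.3995.
Required input speed = output speed × R = 185.7 × 5.3995 = 1002.7 RPM.

1003 RPM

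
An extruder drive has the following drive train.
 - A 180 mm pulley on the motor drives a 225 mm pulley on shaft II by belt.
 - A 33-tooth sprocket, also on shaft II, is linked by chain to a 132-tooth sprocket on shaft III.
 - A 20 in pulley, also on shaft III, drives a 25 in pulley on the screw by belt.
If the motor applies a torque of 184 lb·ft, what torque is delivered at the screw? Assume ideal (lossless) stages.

1150 lb·ft

After the belt (225/180): 184 × 1.25 = 230 lb·ft
After the chain (132/33): 230 × 4 = 920 lb·ft
After the belt (25/20): 920 × 1.25 = 1150 lb·ft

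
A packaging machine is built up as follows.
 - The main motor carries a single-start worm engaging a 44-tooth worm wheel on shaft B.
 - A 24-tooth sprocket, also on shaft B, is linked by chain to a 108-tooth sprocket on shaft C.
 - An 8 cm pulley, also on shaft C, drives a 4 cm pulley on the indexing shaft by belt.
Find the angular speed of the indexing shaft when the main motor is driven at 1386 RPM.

worm 44/1 = 44 → 1386/44 = 31.5 RPM
chain 108/24 = 4.5 → 31.5/4.5 = 7 RPM
belt 4/8 = 0.5 → 7/0.5 = 14 RPM

14 RPM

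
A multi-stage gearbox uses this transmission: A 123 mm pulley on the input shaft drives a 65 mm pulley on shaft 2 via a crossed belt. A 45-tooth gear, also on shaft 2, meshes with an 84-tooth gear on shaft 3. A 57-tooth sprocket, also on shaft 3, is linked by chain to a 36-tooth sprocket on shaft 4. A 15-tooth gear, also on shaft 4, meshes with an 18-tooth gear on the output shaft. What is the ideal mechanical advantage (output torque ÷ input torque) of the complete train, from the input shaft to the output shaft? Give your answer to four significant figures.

0.7476

Each stage contributes driven/driver: belt 65/123 = 0.52846, gear mesh 84/45 = 1.8667, chain 36/57 = 0.63158, gear mesh 18/15 = 1.2.
Overall: 0.52846 × 1.8667 × 0.63158 × 1.2 = 0.74763.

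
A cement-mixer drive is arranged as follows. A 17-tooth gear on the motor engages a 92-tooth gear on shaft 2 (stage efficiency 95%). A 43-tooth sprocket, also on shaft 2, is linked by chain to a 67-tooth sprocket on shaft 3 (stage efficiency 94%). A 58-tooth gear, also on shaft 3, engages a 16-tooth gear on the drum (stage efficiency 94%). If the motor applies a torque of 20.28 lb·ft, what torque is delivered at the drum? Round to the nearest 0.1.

39.6 lb·ft

Gear mesh: ratio = 92/17 = 5.4118; torque at shaft 2 = 20.28 × 5.4118 × 0.95 = 104.26 lb·ft.
Chain: ratio = 67/43 = 1.5581; torque at shaft 3 = 104.26 × 1.5581 × 0.94 = 152.71 lb·ft.
Gear mesh: ratio = 16/58 = 0.27586; torque at the drum = 152.71 × 0.27586 × 0.94 = 39.599 lb·ft.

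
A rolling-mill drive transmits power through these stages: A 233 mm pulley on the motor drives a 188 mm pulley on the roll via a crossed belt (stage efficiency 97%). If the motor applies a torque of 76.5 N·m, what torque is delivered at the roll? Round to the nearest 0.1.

belt 188/233 = 0.80687 → τ = 76.5·0.80687·0.97 = 59.874 N·m

59.9 N·m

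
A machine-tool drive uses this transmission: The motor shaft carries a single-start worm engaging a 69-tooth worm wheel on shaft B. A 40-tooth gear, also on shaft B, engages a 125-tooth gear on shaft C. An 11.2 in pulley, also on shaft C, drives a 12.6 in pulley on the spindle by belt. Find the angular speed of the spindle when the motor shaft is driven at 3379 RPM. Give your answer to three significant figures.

worm 69/1 = 69 → 3379/69 = 48.971 RPM
gear mesh 125/40 = 3.125 → 48.971/3.125 = 15.671 RPM
belt 12.6/11.2 = 1.125 → 15.671/1.125 = 13.93 RPM

13.9 RPM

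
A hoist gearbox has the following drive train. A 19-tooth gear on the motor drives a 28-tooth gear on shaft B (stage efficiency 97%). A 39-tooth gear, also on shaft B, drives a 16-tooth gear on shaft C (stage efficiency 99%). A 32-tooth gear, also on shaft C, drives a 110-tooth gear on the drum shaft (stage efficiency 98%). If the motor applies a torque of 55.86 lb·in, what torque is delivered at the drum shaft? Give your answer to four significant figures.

gear mesh 28/19 = 1.4737 → τ = 55.86·1.4737·0.97 = 79.85 lb·in
gear mesh 16/39 = 0.41026 → τ = 79.85·0.41026·0.99 = 32.432 lb·in
gear mesh 110/32 = 3.4375 → τ = 32.432·3.4375·0.98 = 109.25 lb·in

109.3 lb·in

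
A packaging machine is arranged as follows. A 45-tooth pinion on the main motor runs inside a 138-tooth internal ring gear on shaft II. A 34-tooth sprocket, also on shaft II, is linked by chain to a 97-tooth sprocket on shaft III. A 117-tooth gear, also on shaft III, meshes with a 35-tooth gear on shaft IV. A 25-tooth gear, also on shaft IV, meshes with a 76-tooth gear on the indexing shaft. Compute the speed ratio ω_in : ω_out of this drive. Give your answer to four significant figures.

Each stage contributes driven/driver: internal gear 138/45 = 3.0667, chain 97/34 = 2.8529, gear mesh 35/117 = 0.29915, gear mesh 76/25 = 3.04.
Overall: 3.0667 × 2.8529 × 0.29915 × 3.04 = 7.9564.

7.956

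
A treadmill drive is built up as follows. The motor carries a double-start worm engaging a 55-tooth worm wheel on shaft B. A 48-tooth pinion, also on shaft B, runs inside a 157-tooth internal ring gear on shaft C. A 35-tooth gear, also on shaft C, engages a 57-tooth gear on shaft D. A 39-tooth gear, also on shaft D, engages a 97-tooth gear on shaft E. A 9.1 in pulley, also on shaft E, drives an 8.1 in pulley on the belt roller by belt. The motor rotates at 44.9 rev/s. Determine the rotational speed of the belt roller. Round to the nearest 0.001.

0.138 rev/s

the motor → shaft B (worm, 55/2): 44.9 ÷ 27.5 = 1.6327 rev/s
shaft B → shaft C (internal gear, 157/48): 1.6327 ÷ 3.2708 = 0.49918 rev/s
shaft C → shaft D (gear mesh, 57/35): 0.49918 ÷ 1.6286 = 0.30651 rev/s
shaft D → shaft E (gear mesh, 97/39): 0.30651 ÷ 2.4872 = 0.12324 rev/s
shaft E → the belt roller (belt, 8.1/9.1): 0.12324 ÷ 0.89011 = 0.13845 rev/s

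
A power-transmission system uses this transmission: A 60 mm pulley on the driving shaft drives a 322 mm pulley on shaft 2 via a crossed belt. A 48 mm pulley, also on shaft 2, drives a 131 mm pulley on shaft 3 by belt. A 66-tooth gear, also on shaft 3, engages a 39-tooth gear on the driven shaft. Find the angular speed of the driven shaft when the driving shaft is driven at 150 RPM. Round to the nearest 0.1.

17.3 RPM

belt 322/60 = 5.3667 → 150/5.3667 = 27.95 RPM
belt 131/48 = 2.7292 → 27.95/2.7292 = 10.241 RPM
gear mesh 39/66 = 0.59091 → 10.241/0.59091 = 17.331 RPM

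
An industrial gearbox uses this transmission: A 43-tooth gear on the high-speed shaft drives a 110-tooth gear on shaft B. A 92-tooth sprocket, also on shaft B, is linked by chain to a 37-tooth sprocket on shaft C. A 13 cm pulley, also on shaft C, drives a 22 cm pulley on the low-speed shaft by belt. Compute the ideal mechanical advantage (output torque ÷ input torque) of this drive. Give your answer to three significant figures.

Each stage contributes driven/driver: gear mesh 110/43 = 2.5581, chain 37/92 = 0.40217, belt 22/13 = 1.6923.
Overall: 2.5581 × 0.40217 × 1.6923 = 1.7411.

1.74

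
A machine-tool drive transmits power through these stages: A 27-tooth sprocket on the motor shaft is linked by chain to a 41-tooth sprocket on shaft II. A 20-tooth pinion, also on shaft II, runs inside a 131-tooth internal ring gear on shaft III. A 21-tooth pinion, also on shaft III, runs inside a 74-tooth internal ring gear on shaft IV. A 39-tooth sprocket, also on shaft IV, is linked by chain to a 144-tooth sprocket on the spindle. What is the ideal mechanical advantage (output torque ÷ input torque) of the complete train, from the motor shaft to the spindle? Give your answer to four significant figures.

Each stage contributes driven/driver: chain 41/27 = 1.5185, internal gear 131/20 = 6.55, internal gear 74/21 = 3.5238, chain 144/39 = 3.6923.
Overall: 1.5185 × 6.55 × 3.5238 × 3.6923 = 129.41.

129.4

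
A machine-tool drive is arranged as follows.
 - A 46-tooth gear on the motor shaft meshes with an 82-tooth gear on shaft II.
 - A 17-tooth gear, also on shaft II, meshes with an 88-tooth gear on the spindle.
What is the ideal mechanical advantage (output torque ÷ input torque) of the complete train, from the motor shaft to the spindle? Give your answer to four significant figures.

9.228

Each stage contributes driven/driver: gear mesh 82/46 = 1.7826, gear mesh 88/17 = 5.1765.
Overall: 1.7826 × 5.1765 = 9.2276.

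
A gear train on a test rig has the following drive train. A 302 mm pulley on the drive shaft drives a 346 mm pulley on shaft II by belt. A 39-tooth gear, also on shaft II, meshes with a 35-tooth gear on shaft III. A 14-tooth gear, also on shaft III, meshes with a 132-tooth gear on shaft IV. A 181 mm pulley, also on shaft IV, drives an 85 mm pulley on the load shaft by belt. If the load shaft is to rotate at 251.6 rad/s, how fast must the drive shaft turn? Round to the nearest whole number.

Overall ratio R = 1.1457 × 0.89744 × 9.4286 × 0.46961 = 4.5526.
Required input speed = output speed × R = 251.6 × 4.5526 = 1145.4 rad/s.

1145 rad/s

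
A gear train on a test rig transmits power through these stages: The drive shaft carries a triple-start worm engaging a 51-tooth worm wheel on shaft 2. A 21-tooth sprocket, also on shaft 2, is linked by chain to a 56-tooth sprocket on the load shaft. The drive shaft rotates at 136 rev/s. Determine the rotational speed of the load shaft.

worm 51/3 = 17 → 136/17 = 8 rev/s
chain 56/21 = 2.6667 → 8/2.6667 = 3 rev/s

3 rev/s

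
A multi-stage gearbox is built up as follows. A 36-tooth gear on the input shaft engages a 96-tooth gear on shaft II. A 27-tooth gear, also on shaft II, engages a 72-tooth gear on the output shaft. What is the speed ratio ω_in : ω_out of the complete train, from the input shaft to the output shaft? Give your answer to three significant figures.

7.11

Each stage contributes driven/driver: gear mesh 96/36 = 2.6667, gear mesh 72/27 = 2.6667.
Overall: 2.6667 × 2.6667 = 7.1111.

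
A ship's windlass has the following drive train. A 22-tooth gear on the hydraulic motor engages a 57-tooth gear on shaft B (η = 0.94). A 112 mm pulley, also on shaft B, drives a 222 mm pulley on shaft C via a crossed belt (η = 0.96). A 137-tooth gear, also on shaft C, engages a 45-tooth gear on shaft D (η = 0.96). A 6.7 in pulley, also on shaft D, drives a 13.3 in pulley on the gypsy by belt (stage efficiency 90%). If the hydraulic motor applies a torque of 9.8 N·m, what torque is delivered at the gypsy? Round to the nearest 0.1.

gear mesh 57/22 = 2.5909 → τ = 9.8·2.5909·0.94 = 23.867 N·m
belt 222/112 = 1.9821 → τ = 23.867·1.9821·0.96 = 45.416 N·m
gear mesh 45/137 = 0.32847 → τ = 45.416·0.32847·0.96 = 14.321 N·m
belt 13.3/6.7 = 1.9851 → τ = 14.321·1.9851·0.90 = 25.586 N·m

25.6 N·m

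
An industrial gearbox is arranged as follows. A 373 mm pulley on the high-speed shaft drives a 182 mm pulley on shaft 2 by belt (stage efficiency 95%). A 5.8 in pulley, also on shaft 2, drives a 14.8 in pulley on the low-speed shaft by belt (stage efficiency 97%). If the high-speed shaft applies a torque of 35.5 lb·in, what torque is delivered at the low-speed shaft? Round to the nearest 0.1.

Belt: ratio = 182/373 = 0.48794; torque at shaft 2 = 35.5 × 0.48794 × 0.95 = 16.456 lb·in.
Belt: ratio = 14.8/5.8 = 2.5517; torque at the low-speed shaft = 16.456 × 2.5517 × 0.97 = 40.731 lb·in.

40.7 lb·in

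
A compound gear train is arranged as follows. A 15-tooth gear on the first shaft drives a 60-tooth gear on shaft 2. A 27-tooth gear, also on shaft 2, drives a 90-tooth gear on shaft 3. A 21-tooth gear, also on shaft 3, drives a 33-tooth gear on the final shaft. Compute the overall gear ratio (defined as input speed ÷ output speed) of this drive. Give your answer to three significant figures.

Each stage contributes driven/driver: gear mesh 60/15 = 4, gear mesh 90/27 = 3.3333, gear mesh 33/21 = 1.5714.
Overall: 4 × 3.3333 × 1.5714 = 20.952.

21.0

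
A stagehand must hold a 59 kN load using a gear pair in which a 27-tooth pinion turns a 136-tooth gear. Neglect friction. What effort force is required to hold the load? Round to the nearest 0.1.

Gear pair MA = 136/27 = 5.037.
Effort = load / MA = 59 / 5.037 = 11.713 kN.

11.7 kN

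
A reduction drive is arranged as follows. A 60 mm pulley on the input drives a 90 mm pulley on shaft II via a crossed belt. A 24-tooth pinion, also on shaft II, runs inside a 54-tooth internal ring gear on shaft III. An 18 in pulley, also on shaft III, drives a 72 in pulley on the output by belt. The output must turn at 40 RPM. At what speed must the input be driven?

540 RPM

Overall ratio R = 1.5 × 2.25 × 4 = 13.5.
Required input speed = output speed × R = 40 × 13.5 = 540 RPM.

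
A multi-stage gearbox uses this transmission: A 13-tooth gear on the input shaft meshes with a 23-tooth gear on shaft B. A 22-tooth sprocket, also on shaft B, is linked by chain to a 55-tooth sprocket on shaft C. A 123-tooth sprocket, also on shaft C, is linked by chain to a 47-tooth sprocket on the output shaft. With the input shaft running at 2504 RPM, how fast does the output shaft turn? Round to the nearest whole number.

Gear mesh: ratio = 23/13 = 1.7692, so shaft B turns at 2504 / 1.7692 = 1415.3 RPM.
Chain: ratio = 55/22 = 2.5, so shaft C turns at 1415.3 / 2.5 = 566.12 RPM.
Chain: ratio = 47/123 = 0.38211, so the output shaft turns at 566.12 / 0.38211 = 1481.6 RPM.

1482 RPM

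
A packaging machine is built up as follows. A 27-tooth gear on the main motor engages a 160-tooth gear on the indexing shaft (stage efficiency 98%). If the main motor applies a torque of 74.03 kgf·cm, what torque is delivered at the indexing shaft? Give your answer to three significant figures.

430 kgf·cm

gear mesh 160/27 = 5.9259 → τ = 74.03·5.9259·0.98 = 429.92 kgf·cm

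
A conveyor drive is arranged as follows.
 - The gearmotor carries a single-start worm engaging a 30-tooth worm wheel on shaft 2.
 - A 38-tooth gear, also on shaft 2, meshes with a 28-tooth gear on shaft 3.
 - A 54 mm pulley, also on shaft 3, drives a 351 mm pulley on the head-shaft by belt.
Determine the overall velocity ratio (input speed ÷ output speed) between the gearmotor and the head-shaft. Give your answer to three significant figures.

144

Each stage contributes driven/driver: worm 30/1 = 30, gear mesh 28/38 = 0.73684, belt 351/54 = 6.5.
Overall: 30 × 0.73684 × 6.5 = 143.68.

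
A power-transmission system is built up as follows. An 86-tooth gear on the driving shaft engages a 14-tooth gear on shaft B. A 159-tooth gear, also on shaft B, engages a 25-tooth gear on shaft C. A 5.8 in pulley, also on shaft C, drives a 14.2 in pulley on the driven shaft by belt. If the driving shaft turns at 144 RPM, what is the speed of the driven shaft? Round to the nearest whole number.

the driving shaft → shaft B (gear mesh, 14/86): 144 ÷ 0.16279 = 884.57 RPM
shaft B → shaft C (gear mesh, 25/159): 884.57 ÷ 0.15723 = 5625.9 RPM
shaft C → the driven shaft (belt, 14.2/5.8): 5625.9 ÷ 2.4483 = 2297.9 RPM

2298 RPM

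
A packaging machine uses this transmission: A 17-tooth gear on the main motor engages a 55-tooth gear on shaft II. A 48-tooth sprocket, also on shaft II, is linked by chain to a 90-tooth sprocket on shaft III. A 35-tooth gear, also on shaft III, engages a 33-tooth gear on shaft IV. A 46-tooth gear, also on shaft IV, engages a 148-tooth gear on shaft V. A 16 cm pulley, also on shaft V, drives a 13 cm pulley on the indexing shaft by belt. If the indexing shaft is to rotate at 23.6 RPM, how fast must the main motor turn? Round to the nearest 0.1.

352.9 RPM

Overall ratio R = 3.2353 × 1.875 × 0.94286 × 3.2174 × 0.8125 = 14.952.
Required input speed = output speed × R = 23.6 × 14.952 = 352.86 RPM.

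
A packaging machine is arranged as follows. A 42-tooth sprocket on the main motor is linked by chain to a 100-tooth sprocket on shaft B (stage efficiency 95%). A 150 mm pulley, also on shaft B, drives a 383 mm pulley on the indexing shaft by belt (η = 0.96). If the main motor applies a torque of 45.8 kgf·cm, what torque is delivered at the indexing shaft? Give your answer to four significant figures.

253.9 kgf·cm

Chain: ratio = 100/42 = 2.381; torque at shaft B = 45.8 × 2.381 × 0.95 = 103.6 kgf·cm.
Belt: ratio = 383/150 = 2.5533; torque at the indexing shaft = 103.6 × 2.5533 × 0.96 = 253.93 kgf·cm.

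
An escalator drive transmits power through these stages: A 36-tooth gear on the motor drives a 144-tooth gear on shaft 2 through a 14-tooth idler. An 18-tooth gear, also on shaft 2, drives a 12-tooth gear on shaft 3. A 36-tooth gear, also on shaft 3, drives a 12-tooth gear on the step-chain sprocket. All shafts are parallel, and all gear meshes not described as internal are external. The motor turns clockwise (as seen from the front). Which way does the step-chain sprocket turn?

clockwise

the motor → shaft 2: driver → idler → driven is 2 external meshes, 2 reversals → CW.
shaft 2 → shaft 3: external mesh, 1 reversal → CCW.
shaft 3 → the step-chain sprocket: external mesh, 1 reversal → CW.
4 reversals in total — an even number — so the step-chain sprocket turns the same way as the motor.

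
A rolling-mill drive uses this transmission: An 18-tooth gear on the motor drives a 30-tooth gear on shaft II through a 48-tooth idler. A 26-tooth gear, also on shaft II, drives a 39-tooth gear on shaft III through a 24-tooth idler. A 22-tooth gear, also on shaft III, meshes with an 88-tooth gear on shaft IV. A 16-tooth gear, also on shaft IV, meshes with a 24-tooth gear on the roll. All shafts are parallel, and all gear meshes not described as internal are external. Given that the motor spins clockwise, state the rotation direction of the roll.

the motor → shaft II: driver → idler → driven is 2 external meshes, 2 reversals → CW.
shaft II → shaft III: driver → idler → driven is 2 external meshes, 2 reversals → CW.
shaft III → shaft IV: external mesh, 1 reversal → CCW.
shaft IV → the roll: external mesh, 1 reversal → CW.
6 reversals in total — an even number — so the roll turns the same way as the motor.

clockwise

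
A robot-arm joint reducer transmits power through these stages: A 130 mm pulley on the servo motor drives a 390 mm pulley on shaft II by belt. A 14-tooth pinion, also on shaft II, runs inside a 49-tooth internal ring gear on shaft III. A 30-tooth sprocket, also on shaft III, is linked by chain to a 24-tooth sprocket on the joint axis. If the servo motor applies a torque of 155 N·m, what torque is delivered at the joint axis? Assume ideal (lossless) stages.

1302 N·m

Belt: ratio = 390/130 = 3; torque at shaft II = 155 × 3 = 465 N·m.
Internal gear: ratio = 49/14 = 3.5; torque at shaft III = 465 × 3.5 = 1627.5 N·m.
Chain: ratio = 24/30 = 0.8; torque at the joint axis = 1627.5 × 0.8 = 1302 N·m.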